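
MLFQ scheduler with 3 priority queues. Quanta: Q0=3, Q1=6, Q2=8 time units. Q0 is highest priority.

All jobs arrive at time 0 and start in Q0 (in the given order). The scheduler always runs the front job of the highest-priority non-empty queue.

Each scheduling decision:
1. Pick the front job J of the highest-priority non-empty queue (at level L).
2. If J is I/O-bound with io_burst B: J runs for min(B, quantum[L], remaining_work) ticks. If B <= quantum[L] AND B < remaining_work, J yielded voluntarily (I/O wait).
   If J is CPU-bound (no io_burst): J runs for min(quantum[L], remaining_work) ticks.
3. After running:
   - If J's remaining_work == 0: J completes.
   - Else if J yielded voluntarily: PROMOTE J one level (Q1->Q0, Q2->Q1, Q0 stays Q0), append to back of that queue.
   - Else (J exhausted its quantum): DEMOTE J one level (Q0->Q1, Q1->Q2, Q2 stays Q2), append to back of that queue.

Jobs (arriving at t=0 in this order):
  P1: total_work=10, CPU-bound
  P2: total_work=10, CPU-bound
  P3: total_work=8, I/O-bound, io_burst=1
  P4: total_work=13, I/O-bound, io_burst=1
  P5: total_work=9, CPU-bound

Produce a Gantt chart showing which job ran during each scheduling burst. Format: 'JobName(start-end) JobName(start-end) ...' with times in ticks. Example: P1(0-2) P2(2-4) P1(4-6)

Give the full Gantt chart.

Answer: P1(0-3) P2(3-6) P3(6-7) P4(7-8) P5(8-11) P3(11-12) P4(12-13) P3(13-14) P4(14-15) P3(15-16) P4(16-17) P3(17-18) P4(18-19) P3(19-20) P4(20-21) P3(21-22) P4(22-23) P3(23-24) P4(24-25) P4(25-26) P4(26-27) P4(27-28) P4(28-29) P4(29-30) P1(30-36) P2(36-42) P5(42-48) P1(48-49) P2(49-50)

Derivation:
t=0-3: P1@Q0 runs 3, rem=7, quantum used, demote→Q1. Q0=[P2,P3,P4,P5] Q1=[P1] Q2=[]
t=3-6: P2@Q0 runs 3, rem=7, quantum used, demote→Q1. Q0=[P3,P4,P5] Q1=[P1,P2] Q2=[]
t=6-7: P3@Q0 runs 1, rem=7, I/O yield, promote→Q0. Q0=[P4,P5,P3] Q1=[P1,P2] Q2=[]
t=7-8: P4@Q0 runs 1, rem=12, I/O yield, promote→Q0. Q0=[P5,P3,P4] Q1=[P1,P2] Q2=[]
t=8-11: P5@Q0 runs 3, rem=6, quantum used, demote→Q1. Q0=[P3,P4] Q1=[P1,P2,P5] Q2=[]
t=11-12: P3@Q0 runs 1, rem=6, I/O yield, promote→Q0. Q0=[P4,P3] Q1=[P1,P2,P5] Q2=[]
t=12-13: P4@Q0 runs 1, rem=11, I/O yield, promote→Q0. Q0=[P3,P4] Q1=[P1,P2,P5] Q2=[]
t=13-14: P3@Q0 runs 1, rem=5, I/O yield, promote→Q0. Q0=[P4,P3] Q1=[P1,P2,P5] Q2=[]
t=14-15: P4@Q0 runs 1, rem=10, I/O yield, promote→Q0. Q0=[P3,P4] Q1=[P1,P2,P5] Q2=[]
t=15-16: P3@Q0 runs 1, rem=4, I/O yield, promote→Q0. Q0=[P4,P3] Q1=[P1,P2,P5] Q2=[]
t=16-17: P4@Q0 runs 1, rem=9, I/O yield, promote→Q0. Q0=[P3,P4] Q1=[P1,P2,P5] Q2=[]
t=17-18: P3@Q0 runs 1, rem=3, I/O yield, promote→Q0. Q0=[P4,P3] Q1=[P1,P2,P5] Q2=[]
t=18-19: P4@Q0 runs 1, rem=8, I/O yield, promote→Q0. Q0=[P3,P4] Q1=[P1,P2,P5] Q2=[]
t=19-20: P3@Q0 runs 1, rem=2, I/O yield, promote→Q0. Q0=[P4,P3] Q1=[P1,P2,P5] Q2=[]
t=20-21: P4@Q0 runs 1, rem=7, I/O yield, promote→Q0. Q0=[P3,P4] Q1=[P1,P2,P5] Q2=[]
t=21-22: P3@Q0 runs 1, rem=1, I/O yield, promote→Q0. Q0=[P4,P3] Q1=[P1,P2,P5] Q2=[]
t=22-23: P4@Q0 runs 1, rem=6, I/O yield, promote→Q0. Q0=[P3,P4] Q1=[P1,P2,P5] Q2=[]
t=23-24: P3@Q0 runs 1, rem=0, completes. Q0=[P4] Q1=[P1,P2,P5] Q2=[]
t=24-25: P4@Q0 runs 1, rem=5, I/O yield, promote→Q0. Q0=[P4] Q1=[P1,P2,P5] Q2=[]
t=25-26: P4@Q0 runs 1, rem=4, I/O yield, promote→Q0. Q0=[P4] Q1=[P1,P2,P5] Q2=[]
t=26-27: P4@Q0 runs 1, rem=3, I/O yield, promote→Q0. Q0=[P4] Q1=[P1,P2,P5] Q2=[]
t=27-28: P4@Q0 runs 1, rem=2, I/O yield, promote→Q0. Q0=[P4] Q1=[P1,P2,P5] Q2=[]
t=28-29: P4@Q0 runs 1, rem=1, I/O yield, promote→Q0. Q0=[P4] Q1=[P1,P2,P5] Q2=[]
t=29-30: P4@Q0 runs 1, rem=0, completes. Q0=[] Q1=[P1,P2,P5] Q2=[]
t=30-36: P1@Q1 runs 6, rem=1, quantum used, demote→Q2. Q0=[] Q1=[P2,P5] Q2=[P1]
t=36-42: P2@Q1 runs 6, rem=1, quantum used, demote→Q2. Q0=[] Q1=[P5] Q2=[P1,P2]
t=42-48: P5@Q1 runs 6, rem=0, completes. Q0=[] Q1=[] Q2=[P1,P2]
t=48-49: P1@Q2 runs 1, rem=0, completes. Q0=[] Q1=[] Q2=[P2]
t=49-50: P2@Q2 runs 1, rem=0, completes. Q0=[] Q1=[] Q2=[]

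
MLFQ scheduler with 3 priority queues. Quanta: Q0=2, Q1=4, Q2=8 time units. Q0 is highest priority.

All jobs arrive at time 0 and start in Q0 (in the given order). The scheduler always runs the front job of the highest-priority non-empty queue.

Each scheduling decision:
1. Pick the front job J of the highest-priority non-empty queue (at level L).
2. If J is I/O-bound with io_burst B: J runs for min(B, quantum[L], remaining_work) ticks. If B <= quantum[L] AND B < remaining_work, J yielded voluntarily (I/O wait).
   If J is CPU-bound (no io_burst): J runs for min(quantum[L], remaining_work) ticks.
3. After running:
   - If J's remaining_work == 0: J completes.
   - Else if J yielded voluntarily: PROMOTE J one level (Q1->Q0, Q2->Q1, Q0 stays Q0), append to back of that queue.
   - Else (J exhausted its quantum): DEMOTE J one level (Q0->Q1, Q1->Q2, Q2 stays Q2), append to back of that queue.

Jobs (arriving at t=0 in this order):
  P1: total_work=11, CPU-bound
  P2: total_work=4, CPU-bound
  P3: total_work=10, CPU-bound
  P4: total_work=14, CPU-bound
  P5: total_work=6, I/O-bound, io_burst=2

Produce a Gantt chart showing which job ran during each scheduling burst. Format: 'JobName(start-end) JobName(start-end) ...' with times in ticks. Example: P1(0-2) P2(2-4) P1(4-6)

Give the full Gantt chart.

t=0-2: P1@Q0 runs 2, rem=9, quantum used, demote→Q1. Q0=[P2,P3,P4,P5] Q1=[P1] Q2=[]
t=2-4: P2@Q0 runs 2, rem=2, quantum used, demote→Q1. Q0=[P3,P4,P5] Q1=[P1,P2] Q2=[]
t=4-6: P3@Q0 runs 2, rem=8, quantum used, demote→Q1. Q0=[P4,P5] Q1=[P1,P2,P3] Q2=[]
t=6-8: P4@Q0 runs 2, rem=12, quantum used, demote→Q1. Q0=[P5] Q1=[P1,P2,P3,P4] Q2=[]
t=8-10: P5@Q0 runs 2, rem=4, I/O yield, promote→Q0. Q0=[P5] Q1=[P1,P2,P3,P4] Q2=[]
t=10-12: P5@Q0 runs 2, rem=2, I/O yield, promote→Q0. Q0=[P5] Q1=[P1,P2,P3,P4] Q2=[]
t=12-14: P5@Q0 runs 2, rem=0, completes. Q0=[] Q1=[P1,P2,P3,P4] Q2=[]
t=14-18: P1@Q1 runs 4, rem=5, quantum used, demote→Q2. Q0=[] Q1=[P2,P3,P4] Q2=[P1]
t=18-20: P2@Q1 runs 2, rem=0, completes. Q0=[] Q1=[P3,P4] Q2=[P1]
t=20-24: P3@Q1 runs 4, rem=4, quantum used, demote→Q2. Q0=[] Q1=[P4] Q2=[P1,P3]
t=24-28: P4@Q1 runs 4, rem=8, quantum used, demote→Q2. Q0=[] Q1=[] Q2=[P1,P3,P4]
t=28-33: P1@Q2 runs 5, rem=0, completes. Q0=[] Q1=[] Q2=[P3,P4]
t=33-37: P3@Q2 runs 4, rem=0, completes. Q0=[] Q1=[] Q2=[P4]
t=37-45: P4@Q2 runs 8, rem=0, completes. Q0=[] Q1=[] Q2=[]

Answer: P1(0-2) P2(2-4) P3(4-6) P4(6-8) P5(8-10) P5(10-12) P5(12-14) P1(14-18) P2(18-20) P3(20-24) P4(24-28) P1(28-33) P3(33-37) P4(37-45)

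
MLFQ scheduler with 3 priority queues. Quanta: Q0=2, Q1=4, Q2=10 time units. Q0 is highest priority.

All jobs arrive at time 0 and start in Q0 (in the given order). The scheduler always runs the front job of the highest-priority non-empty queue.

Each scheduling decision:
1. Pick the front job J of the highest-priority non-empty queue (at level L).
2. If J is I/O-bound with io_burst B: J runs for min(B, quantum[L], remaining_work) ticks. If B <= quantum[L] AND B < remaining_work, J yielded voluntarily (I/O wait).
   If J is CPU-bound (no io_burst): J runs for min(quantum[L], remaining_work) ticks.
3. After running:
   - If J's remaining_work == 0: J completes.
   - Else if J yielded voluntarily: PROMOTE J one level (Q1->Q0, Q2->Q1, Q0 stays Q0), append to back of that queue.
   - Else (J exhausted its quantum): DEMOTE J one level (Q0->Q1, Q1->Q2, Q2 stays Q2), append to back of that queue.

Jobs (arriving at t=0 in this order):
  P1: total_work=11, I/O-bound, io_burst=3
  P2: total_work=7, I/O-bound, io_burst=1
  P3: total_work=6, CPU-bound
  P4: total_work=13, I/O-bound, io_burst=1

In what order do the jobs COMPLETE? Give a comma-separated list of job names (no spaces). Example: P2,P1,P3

t=0-2: P1@Q0 runs 2, rem=9, quantum used, demote→Q1. Q0=[P2,P3,P4] Q1=[P1] Q2=[]
t=2-3: P2@Q0 runs 1, rem=6, I/O yield, promote→Q0. Q0=[P3,P4,P2] Q1=[P1] Q2=[]
t=3-5: P3@Q0 runs 2, rem=4, quantum used, demote→Q1. Q0=[P4,P2] Q1=[P1,P3] Q2=[]
t=5-6: P4@Q0 runs 1, rem=12, I/O yield, promote→Q0. Q0=[P2,P4] Q1=[P1,P3] Q2=[]
t=6-7: P2@Q0 runs 1, rem=5, I/O yield, promote→Q0. Q0=[P4,P2] Q1=[P1,P3] Q2=[]
t=7-8: P4@Q0 runs 1, rem=11, I/O yield, promote→Q0. Q0=[P2,P4] Q1=[P1,P3] Q2=[]
t=8-9: P2@Q0 runs 1, rem=4, I/O yield, promote→Q0. Q0=[P4,P2] Q1=[P1,P3] Q2=[]
t=9-10: P4@Q0 runs 1, rem=10, I/O yield, promote→Q0. Q0=[P2,P4] Q1=[P1,P3] Q2=[]
t=10-11: P2@Q0 runs 1, rem=3, I/O yield, promote→Q0. Q0=[P4,P2] Q1=[P1,P3] Q2=[]
t=11-12: P4@Q0 runs 1, rem=9, I/O yield, promote→Q0. Q0=[P2,P4] Q1=[P1,P3] Q2=[]
t=12-13: P2@Q0 runs 1, rem=2, I/O yield, promote→Q0. Q0=[P4,P2] Q1=[P1,P3] Q2=[]
t=13-14: P4@Q0 runs 1, rem=8, I/O yield, promote→Q0. Q0=[P2,P4] Q1=[P1,P3] Q2=[]
t=14-15: P2@Q0 runs 1, rem=1, I/O yield, promote→Q0. Q0=[P4,P2] Q1=[P1,P3] Q2=[]
t=15-16: P4@Q0 runs 1, rem=7, I/O yield, promote→Q0. Q0=[P2,P4] Q1=[P1,P3] Q2=[]
t=16-17: P2@Q0 runs 1, rem=0, completes. Q0=[P4] Q1=[P1,P3] Q2=[]
t=17-18: P4@Q0 runs 1, rem=6, I/O yield, promote→Q0. Q0=[P4] Q1=[P1,P3] Q2=[]
t=18-19: P4@Q0 runs 1, rem=5, I/O yield, promote→Q0. Q0=[P4] Q1=[P1,P3] Q2=[]
t=19-20: P4@Q0 runs 1, rem=4, I/O yield, promote→Q0. Q0=[P4] Q1=[P1,P3] Q2=[]
t=20-21: P4@Q0 runs 1, rem=3, I/O yield, promote→Q0. Q0=[P4] Q1=[P1,P3] Q2=[]
t=21-22: P4@Q0 runs 1, rem=2, I/O yield, promote→Q0. Q0=[P4] Q1=[P1,P3] Q2=[]
t=22-23: P4@Q0 runs 1, rem=1, I/O yield, promote→Q0. Q0=[P4] Q1=[P1,P3] Q2=[]
t=23-24: P4@Q0 runs 1, rem=0, completes. Q0=[] Q1=[P1,P3] Q2=[]
t=24-27: P1@Q1 runs 3, rem=6, I/O yield, promote→Q0. Q0=[P1] Q1=[P3] Q2=[]
t=27-29: P1@Q0 runs 2, rem=4, quantum used, demote→Q1. Q0=[] Q1=[P3,P1] Q2=[]
t=29-33: P3@Q1 runs 4, rem=0, completes. Q0=[] Q1=[P1] Q2=[]
t=33-36: P1@Q1 runs 3, rem=1, I/O yield, promote→Q0. Q0=[P1] Q1=[] Q2=[]
t=36-37: P1@Q0 runs 1, rem=0, completes. Q0=[] Q1=[] Q2=[]

Answer: P2,P4,P3,P1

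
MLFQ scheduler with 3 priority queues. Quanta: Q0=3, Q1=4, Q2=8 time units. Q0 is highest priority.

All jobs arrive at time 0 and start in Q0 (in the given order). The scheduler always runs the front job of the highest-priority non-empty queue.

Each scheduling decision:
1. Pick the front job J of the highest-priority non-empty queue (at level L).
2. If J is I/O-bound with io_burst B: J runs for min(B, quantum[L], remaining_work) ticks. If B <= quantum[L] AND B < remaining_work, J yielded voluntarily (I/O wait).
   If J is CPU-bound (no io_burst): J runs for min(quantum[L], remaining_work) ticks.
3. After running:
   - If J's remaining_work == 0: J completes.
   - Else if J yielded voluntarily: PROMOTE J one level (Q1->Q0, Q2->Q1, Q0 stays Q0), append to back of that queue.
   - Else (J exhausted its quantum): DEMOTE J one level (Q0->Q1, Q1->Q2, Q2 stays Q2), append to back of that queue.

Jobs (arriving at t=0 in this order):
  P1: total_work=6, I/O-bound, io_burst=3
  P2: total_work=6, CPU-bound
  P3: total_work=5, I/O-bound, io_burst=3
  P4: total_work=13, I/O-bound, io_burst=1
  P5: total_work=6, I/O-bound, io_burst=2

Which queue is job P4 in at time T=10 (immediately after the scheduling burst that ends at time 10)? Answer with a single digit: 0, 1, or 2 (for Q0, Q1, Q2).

t=0-3: P1@Q0 runs 3, rem=3, I/O yield, promote→Q0. Q0=[P2,P3,P4,P5,P1] Q1=[] Q2=[]
t=3-6: P2@Q0 runs 3, rem=3, quantum used, demote→Q1. Q0=[P3,P4,P5,P1] Q1=[P2] Q2=[]
t=6-9: P3@Q0 runs 3, rem=2, I/O yield, promote→Q0. Q0=[P4,P5,P1,P3] Q1=[P2] Q2=[]
t=9-10: P4@Q0 runs 1, rem=12, I/O yield, promote→Q0. Q0=[P5,P1,P3,P4] Q1=[P2] Q2=[]
t=10-12: P5@Q0 runs 2, rem=4, I/O yield, promote→Q0. Q0=[P1,P3,P4,P5] Q1=[P2] Q2=[]
t=12-15: P1@Q0 runs 3, rem=0, completes. Q0=[P3,P4,P5] Q1=[P2] Q2=[]
t=15-17: P3@Q0 runs 2, rem=0, completes. Q0=[P4,P5] Q1=[P2] Q2=[]
t=17-18: P4@Q0 runs 1, rem=11, I/O yield, promote→Q0. Q0=[P5,P4] Q1=[P2] Q2=[]
t=18-20: P5@Q0 runs 2, rem=2, I/O yield, promote→Q0. Q0=[P4,P5] Q1=[P2] Q2=[]
t=20-21: P4@Q0 runs 1, rem=10, I/O yield, promote→Q0. Q0=[P5,P4] Q1=[P2] Q2=[]
t=21-23: P5@Q0 runs 2, rem=0, completes. Q0=[P4] Q1=[P2] Q2=[]
t=23-24: P4@Q0 runs 1, rem=9, I/O yield, promote→Q0. Q0=[P4] Q1=[P2] Q2=[]
t=24-25: P4@Q0 runs 1, rem=8, I/O yield, promote→Q0. Q0=[P4] Q1=[P2] Q2=[]
t=25-26: P4@Q0 runs 1, rem=7, I/O yield, promote→Q0. Q0=[P4] Q1=[P2] Q2=[]
t=26-27: P4@Q0 runs 1, rem=6, I/O yield, promote→Q0. Q0=[P4] Q1=[P2] Q2=[]
t=27-28: P4@Q0 runs 1, rem=5, I/O yield, promote→Q0. Q0=[P4] Q1=[P2] Q2=[]
t=28-29: P4@Q0 runs 1, rem=4, I/O yield, promote→Q0. Q0=[P4] Q1=[P2] Q2=[]
t=29-30: P4@Q0 runs 1, rem=3, I/O yield, promote→Q0. Q0=[P4] Q1=[P2] Q2=[]
t=30-31: P4@Q0 runs 1, rem=2, I/O yield, promote→Q0. Q0=[P4] Q1=[P2] Q2=[]
t=31-32: P4@Q0 runs 1, rem=1, I/O yield, promote→Q0. Q0=[P4] Q1=[P2] Q2=[]
t=32-33: P4@Q0 runs 1, rem=0, completes. Q0=[] Q1=[P2] Q2=[]
t=33-36: P2@Q1 runs 3, rem=0, completes. Q0=[] Q1=[] Q2=[]

Answer: 0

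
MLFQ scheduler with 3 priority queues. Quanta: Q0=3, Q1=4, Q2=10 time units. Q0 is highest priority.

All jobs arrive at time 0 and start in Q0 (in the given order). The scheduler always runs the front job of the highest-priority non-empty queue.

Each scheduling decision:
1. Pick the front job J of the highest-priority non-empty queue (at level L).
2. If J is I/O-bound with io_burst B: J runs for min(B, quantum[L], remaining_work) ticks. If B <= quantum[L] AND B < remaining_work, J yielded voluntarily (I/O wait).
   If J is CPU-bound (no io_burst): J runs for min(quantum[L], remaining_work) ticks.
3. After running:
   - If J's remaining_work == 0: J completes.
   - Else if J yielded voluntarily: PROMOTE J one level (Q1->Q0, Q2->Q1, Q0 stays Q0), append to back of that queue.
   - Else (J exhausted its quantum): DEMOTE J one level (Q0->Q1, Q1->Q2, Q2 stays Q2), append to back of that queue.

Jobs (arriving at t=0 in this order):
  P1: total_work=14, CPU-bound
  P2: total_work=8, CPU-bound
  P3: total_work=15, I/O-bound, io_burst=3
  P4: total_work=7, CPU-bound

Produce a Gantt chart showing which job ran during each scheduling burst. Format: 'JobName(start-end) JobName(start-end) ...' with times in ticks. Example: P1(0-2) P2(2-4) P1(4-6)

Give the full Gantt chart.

Answer: P1(0-3) P2(3-6) P3(6-9) P4(9-12) P3(12-15) P3(15-18) P3(18-21) P3(21-24) P1(24-28) P2(28-32) P4(32-36) P1(36-43) P2(43-44)

Derivation:
t=0-3: P1@Q0 runs 3, rem=11, quantum used, demote→Q1. Q0=[P2,P3,P4] Q1=[P1] Q2=[]
t=3-6: P2@Q0 runs 3, rem=5, quantum used, demote→Q1. Q0=[P3,P4] Q1=[P1,P2] Q2=[]
t=6-9: P3@Q0 runs 3, rem=12, I/O yield, promote→Q0. Q0=[P4,P3] Q1=[P1,P2] Q2=[]
t=9-12: P4@Q0 runs 3, rem=4, quantum used, demote→Q1. Q0=[P3] Q1=[P1,P2,P4] Q2=[]
t=12-15: P3@Q0 runs 3, rem=9, I/O yield, promote→Q0. Q0=[P3] Q1=[P1,P2,P4] Q2=[]
t=15-18: P3@Q0 runs 3, rem=6, I/O yield, promote→Q0. Q0=[P3] Q1=[P1,P2,P4] Q2=[]
t=18-21: P3@Q0 runs 3, rem=3, I/O yield, promote→Q0. Q0=[P3] Q1=[P1,P2,P4] Q2=[]
t=21-24: P3@Q0 runs 3, rem=0, completes. Q0=[] Q1=[P1,P2,P4] Q2=[]
t=24-28: P1@Q1 runs 4, rem=7, quantum used, demote→Q2. Q0=[] Q1=[P2,P4] Q2=[P1]
t=28-32: P2@Q1 runs 4, rem=1, quantum used, demote→Q2. Q0=[] Q1=[P4] Q2=[P1,P2]
t=32-36: P4@Q1 runs 4, rem=0, completes. Q0=[] Q1=[] Q2=[P1,P2]
t=36-43: P1@Q2 runs 7, rem=0, completes. Q0=[] Q1=[] Q2=[P2]
t=43-44: P2@Q2 runs 1, rem=0, completes. Q0=[] Q1=[] Q2=[]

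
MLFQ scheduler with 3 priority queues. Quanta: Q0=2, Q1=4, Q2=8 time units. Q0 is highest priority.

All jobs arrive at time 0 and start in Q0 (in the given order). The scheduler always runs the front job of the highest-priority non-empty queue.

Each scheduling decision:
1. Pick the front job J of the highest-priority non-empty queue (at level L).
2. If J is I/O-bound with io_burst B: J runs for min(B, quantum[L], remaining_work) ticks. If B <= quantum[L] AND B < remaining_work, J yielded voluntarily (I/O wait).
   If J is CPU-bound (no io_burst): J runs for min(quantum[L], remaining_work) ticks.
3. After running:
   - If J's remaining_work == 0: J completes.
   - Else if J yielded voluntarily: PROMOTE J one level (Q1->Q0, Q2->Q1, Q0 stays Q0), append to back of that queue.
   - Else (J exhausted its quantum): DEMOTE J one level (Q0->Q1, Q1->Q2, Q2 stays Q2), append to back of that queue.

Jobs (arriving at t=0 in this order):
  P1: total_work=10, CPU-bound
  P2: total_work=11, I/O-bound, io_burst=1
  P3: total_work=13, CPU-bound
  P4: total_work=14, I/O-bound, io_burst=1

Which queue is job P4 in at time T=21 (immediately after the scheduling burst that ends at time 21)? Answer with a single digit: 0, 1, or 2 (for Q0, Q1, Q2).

Answer: 0

Derivation:
t=0-2: P1@Q0 runs 2, rem=8, quantum used, demote→Q1. Q0=[P2,P3,P4] Q1=[P1] Q2=[]
t=2-3: P2@Q0 runs 1, rem=10, I/O yield, promote→Q0. Q0=[P3,P4,P2] Q1=[P1] Q2=[]
t=3-5: P3@Q0 runs 2, rem=11, quantum used, demote→Q1. Q0=[P4,P2] Q1=[P1,P3] Q2=[]
t=5-6: P4@Q0 runs 1, rem=13, I/O yield, promote→Q0. Q0=[P2,P4] Q1=[P1,P3] Q2=[]
t=6-7: P2@Q0 runs 1, rem=9, I/O yield, promote→Q0. Q0=[P4,P2] Q1=[P1,P3] Q2=[]
t=7-8: P4@Q0 runs 1, rem=12, I/O yield, promote→Q0. Q0=[P2,P4] Q1=[P1,P3] Q2=[]
t=8-9: P2@Q0 runs 1, rem=8, I/O yield, promote→Q0. Q0=[P4,P2] Q1=[P1,P3] Q2=[]
t=9-10: P4@Q0 runs 1, rem=11, I/O yield, promote→Q0. Q0=[P2,P4] Q1=[P1,P3] Q2=[]
t=10-11: P2@Q0 runs 1, rem=7, I/O yield, promote→Q0. Q0=[P4,P2] Q1=[P1,P3] Q2=[]
t=11-12: P4@Q0 runs 1, rem=10, I/O yield, promote→Q0. Q0=[P2,P4] Q1=[P1,P3] Q2=[]
t=12-13: P2@Q0 runs 1, rem=6, I/O yield, promote→Q0. Q0=[P4,P2] Q1=[P1,P3] Q2=[]
t=13-14: P4@Q0 runs 1, rem=9, I/O yield, promote→Q0. Q0=[P2,P4] Q1=[P1,P3] Q2=[]
t=14-15: P2@Q0 runs 1, rem=5, I/O yield, promote→Q0. Q0=[P4,P2] Q1=[P1,P3] Q2=[]
t=15-16: P4@Q0 runs 1, rem=8, I/O yield, promote→Q0. Q0=[P2,P4] Q1=[P1,P3] Q2=[]
t=16-17: P2@Q0 runs 1, rem=4, I/O yield, promote→Q0. Q0=[P4,P2] Q1=[P1,P3] Q2=[]
t=17-18: P4@Q0 runs 1, rem=7, I/O yield, promote→Q0. Q0=[P2,P4] Q1=[P1,P3] Q2=[]
t=18-19: P2@Q0 runs 1, rem=3, I/O yield, promote→Q0. Q0=[P4,P2] Q1=[P1,P3] Q2=[]
t=19-20: P4@Q0 runs 1, rem=6, I/O yield, promote→Q0. Q0=[P2,P4] Q1=[P1,P3] Q2=[]
t=20-21: P2@Q0 runs 1, rem=2, I/O yield, promote→Q0. Q0=[P4,P2] Q1=[P1,P3] Q2=[]
t=21-22: P4@Q0 runs 1, rem=5, I/O yield, promote→Q0. Q0=[P2,P4] Q1=[P1,P3] Q2=[]
t=22-23: P2@Q0 runs 1, rem=1, I/O yield, promote→Q0. Q0=[P4,P2] Q1=[P1,P3] Q2=[]
t=23-24: P4@Q0 runs 1, rem=4, I/O yield, promote→Q0. Q0=[P2,P4] Q1=[P1,P3] Q2=[]
t=24-25: P2@Q0 runs 1, rem=0, completes. Q0=[P4] Q1=[P1,P3] Q2=[]
t=25-26: P4@Q0 runs 1, rem=3, I/O yield, promote→Q0. Q0=[P4] Q1=[P1,P3] Q2=[]
t=26-27: P4@Q0 runs 1, rem=2, I/O yield, promote→Q0. Q0=[P4] Q1=[P1,P3] Q2=[]
t=27-28: P4@Q0 runs 1, rem=1, I/O yield, promote→Q0. Q0=[P4] Q1=[P1,P3] Q2=[]
t=28-29: P4@Q0 runs 1, rem=0, completes. Q0=[] Q1=[P1,P3] Q2=[]
t=29-33: P1@Q1 runs 4, rem=4, quantum used, demote→Q2. Q0=[] Q1=[P3] Q2=[P1]
t=33-37: P3@Q1 runs 4, rem=7, quantum used, demote→Q2. Q0=[] Q1=[] Q2=[P1,P3]
t=37-41: P1@Q2 runs 4, rem=0, completes. Q0=[] Q1=[] Q2=[P3]
t=41-48: P3@Q2 runs 7, rem=0, completes. Q0=[] Q1=[] Q2=[]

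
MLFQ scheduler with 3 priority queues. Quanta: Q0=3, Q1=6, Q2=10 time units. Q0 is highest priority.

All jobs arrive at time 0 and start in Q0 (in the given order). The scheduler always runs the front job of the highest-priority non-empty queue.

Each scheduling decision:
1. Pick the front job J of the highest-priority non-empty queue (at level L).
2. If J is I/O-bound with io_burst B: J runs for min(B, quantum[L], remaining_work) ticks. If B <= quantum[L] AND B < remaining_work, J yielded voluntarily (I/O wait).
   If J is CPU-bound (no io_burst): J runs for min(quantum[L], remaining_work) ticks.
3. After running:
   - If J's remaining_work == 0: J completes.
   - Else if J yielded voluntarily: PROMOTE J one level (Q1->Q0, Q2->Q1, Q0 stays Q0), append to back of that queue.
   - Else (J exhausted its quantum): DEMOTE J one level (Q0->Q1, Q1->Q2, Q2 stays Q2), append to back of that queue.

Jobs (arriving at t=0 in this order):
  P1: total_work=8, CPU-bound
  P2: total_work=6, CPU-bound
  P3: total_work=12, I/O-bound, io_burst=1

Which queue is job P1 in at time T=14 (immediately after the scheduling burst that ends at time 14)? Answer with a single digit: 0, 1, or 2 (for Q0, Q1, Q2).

Answer: 1

Derivation:
t=0-3: P1@Q0 runs 3, rem=5, quantum used, demote→Q1. Q0=[P2,P3] Q1=[P1] Q2=[]
t=3-6: P2@Q0 runs 3, rem=3, quantum used, demote→Q1. Q0=[P3] Q1=[P1,P2] Q2=[]
t=6-7: P3@Q0 runs 1, rem=11, I/O yield, promote→Q0. Q0=[P3] Q1=[P1,P2] Q2=[]
t=7-8: P3@Q0 runs 1, rem=10, I/O yield, promote→Q0. Q0=[P3] Q1=[P1,P2] Q2=[]
t=8-9: P3@Q0 runs 1, rem=9, I/O yield, promote→Q0. Q0=[P3] Q1=[P1,P2] Q2=[]
t=9-10: P3@Q0 runs 1, rem=8, I/O yield, promote→Q0. Q0=[P3] Q1=[P1,P2] Q2=[]
t=10-11: P3@Q0 runs 1, rem=7, I/O yield, promote→Q0. Q0=[P3] Q1=[P1,P2] Q2=[]
t=11-12: P3@Q0 runs 1, rem=6, I/O yield, promote→Q0. Q0=[P3] Q1=[P1,P2] Q2=[]
t=12-13: P3@Q0 runs 1, rem=5, I/O yield, promote→Q0. Q0=[P3] Q1=[P1,P2] Q2=[]
t=13-14: P3@Q0 runs 1, rem=4, I/O yield, promote→Q0. Q0=[P3] Q1=[P1,P2] Q2=[]
t=14-15: P3@Q0 runs 1, rem=3, I/O yield, promote→Q0. Q0=[P3] Q1=[P1,P2] Q2=[]
t=15-16: P3@Q0 runs 1, rem=2, I/O yield, promote→Q0. Q0=[P3] Q1=[P1,P2] Q2=[]
t=16-17: P3@Q0 runs 1, rem=1, I/O yield, promote→Q0. Q0=[P3] Q1=[P1,P2] Q2=[]
t=17-18: P3@Q0 runs 1, rem=0, completes. Q0=[] Q1=[P1,P2] Q2=[]
t=18-23: P1@Q1 runs 5, rem=0, completes. Q0=[] Q1=[P2] Q2=[]
t=23-26: P2@Q1 runs 3, rem=0, completes. Q0=[] Q1=[] Q2=[]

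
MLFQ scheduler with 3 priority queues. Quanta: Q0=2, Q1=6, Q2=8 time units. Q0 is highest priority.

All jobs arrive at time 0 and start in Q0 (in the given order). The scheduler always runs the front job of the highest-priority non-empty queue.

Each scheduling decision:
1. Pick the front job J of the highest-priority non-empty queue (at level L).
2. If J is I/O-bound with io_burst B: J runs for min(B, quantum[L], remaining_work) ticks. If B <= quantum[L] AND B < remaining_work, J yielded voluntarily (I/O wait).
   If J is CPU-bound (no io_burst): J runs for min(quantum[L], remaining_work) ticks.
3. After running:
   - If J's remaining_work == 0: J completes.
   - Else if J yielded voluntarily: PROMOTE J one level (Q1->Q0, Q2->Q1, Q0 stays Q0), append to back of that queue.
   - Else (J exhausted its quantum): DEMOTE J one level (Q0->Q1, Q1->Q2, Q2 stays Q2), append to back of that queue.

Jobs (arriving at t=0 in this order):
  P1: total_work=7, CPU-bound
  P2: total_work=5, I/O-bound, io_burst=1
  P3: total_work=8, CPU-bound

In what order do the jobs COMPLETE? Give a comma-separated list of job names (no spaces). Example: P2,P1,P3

t=0-2: P1@Q0 runs 2, rem=5, quantum used, demote→Q1. Q0=[P2,P3] Q1=[P1] Q2=[]
t=2-3: P2@Q0 runs 1, rem=4, I/O yield, promote→Q0. Q0=[P3,P2] Q1=[P1] Q2=[]
t=3-5: P3@Q0 runs 2, rem=6, quantum used, demote→Q1. Q0=[P2] Q1=[P1,P3] Q2=[]
t=5-6: P2@Q0 runs 1, rem=3, I/O yield, promote→Q0. Q0=[P2] Q1=[P1,P3] Q2=[]
t=6-7: P2@Q0 runs 1, rem=2, I/O yield, promote→Q0. Q0=[P2] Q1=[P1,P3] Q2=[]
t=7-8: P2@Q0 runs 1, rem=1, I/O yield, promote→Q0. Q0=[P2] Q1=[P1,P3] Q2=[]
t=8-9: P2@Q0 runs 1, rem=0, completes. Q0=[] Q1=[P1,P3] Q2=[]
t=9-14: P1@Q1 runs 5, rem=0, completes. Q0=[] Q1=[P3] Q2=[]
t=14-20: P3@Q1 runs 6, rem=0, completes. Q0=[] Q1=[] Q2=[]

Answer: P2,P1,P3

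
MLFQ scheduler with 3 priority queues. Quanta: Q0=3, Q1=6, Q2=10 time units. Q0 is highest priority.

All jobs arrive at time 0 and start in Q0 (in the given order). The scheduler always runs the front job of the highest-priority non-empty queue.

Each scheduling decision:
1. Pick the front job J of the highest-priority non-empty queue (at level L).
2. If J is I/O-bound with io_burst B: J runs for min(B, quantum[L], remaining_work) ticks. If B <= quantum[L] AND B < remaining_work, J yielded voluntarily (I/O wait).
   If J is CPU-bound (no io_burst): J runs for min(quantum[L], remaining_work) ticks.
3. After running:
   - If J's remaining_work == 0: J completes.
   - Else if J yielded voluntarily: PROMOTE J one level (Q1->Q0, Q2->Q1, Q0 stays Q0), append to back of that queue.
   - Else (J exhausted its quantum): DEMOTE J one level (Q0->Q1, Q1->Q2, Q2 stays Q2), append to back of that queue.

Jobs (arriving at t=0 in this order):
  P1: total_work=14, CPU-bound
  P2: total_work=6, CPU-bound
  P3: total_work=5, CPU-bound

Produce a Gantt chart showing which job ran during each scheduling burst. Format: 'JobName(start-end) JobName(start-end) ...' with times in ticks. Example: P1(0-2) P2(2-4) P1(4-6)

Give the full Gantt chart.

t=0-3: P1@Q0 runs 3, rem=11, quantum used, demote→Q1. Q0=[P2,P3] Q1=[P1] Q2=[]
t=3-6: P2@Q0 runs 3, rem=3, quantum used, demote→Q1. Q0=[P3] Q1=[P1,P2] Q2=[]
t=6-9: P3@Q0 runs 3, rem=2, quantum used, demote→Q1. Q0=[] Q1=[P1,P2,P3] Q2=[]
t=9-15: P1@Q1 runs 6, rem=5, quantum used, demote→Q2. Q0=[] Q1=[P2,P3] Q2=[P1]
t=15-18: P2@Q1 runs 3, rem=0, completes. Q0=[] Q1=[P3] Q2=[P1]
t=18-20: P3@Q1 runs 2, rem=0, completes. Q0=[] Q1=[] Q2=[P1]
t=20-25: P1@Q2 runs 5, rem=0, completes. Q0=[] Q1=[] Q2=[]

Answer: P1(0-3) P2(3-6) P3(6-9) P1(9-15) P2(15-18) P3(18-20) P1(20-25)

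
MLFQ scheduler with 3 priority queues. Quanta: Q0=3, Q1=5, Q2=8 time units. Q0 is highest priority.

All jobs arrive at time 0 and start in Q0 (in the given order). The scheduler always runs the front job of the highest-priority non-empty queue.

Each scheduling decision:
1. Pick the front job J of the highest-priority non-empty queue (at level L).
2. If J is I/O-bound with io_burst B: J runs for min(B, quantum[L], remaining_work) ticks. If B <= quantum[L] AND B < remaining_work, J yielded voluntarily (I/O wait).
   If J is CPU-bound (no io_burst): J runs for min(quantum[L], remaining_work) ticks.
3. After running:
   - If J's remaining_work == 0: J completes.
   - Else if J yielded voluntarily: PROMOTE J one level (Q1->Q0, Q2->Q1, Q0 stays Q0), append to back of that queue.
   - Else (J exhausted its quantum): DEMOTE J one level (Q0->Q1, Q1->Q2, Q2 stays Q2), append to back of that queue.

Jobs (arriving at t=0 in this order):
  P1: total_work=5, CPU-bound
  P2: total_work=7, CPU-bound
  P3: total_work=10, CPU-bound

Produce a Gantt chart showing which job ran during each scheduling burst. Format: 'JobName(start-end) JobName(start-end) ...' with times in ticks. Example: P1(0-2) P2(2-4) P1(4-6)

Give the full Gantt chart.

Answer: P1(0-3) P2(3-6) P3(6-9) P1(9-11) P2(11-15) P3(15-20) P3(20-22)

Derivation:
t=0-3: P1@Q0 runs 3, rem=2, quantum used, demote→Q1. Q0=[P2,P3] Q1=[P1] Q2=[]
t=3-6: P2@Q0 runs 3, rem=4, quantum used, demote→Q1. Q0=[P3] Q1=[P1,P2] Q2=[]
t=6-9: P3@Q0 runs 3, rem=7, quantum used, demote→Q1. Q0=[] Q1=[P1,P2,P3] Q2=[]
t=9-11: P1@Q1 runs 2, rem=0, completes. Q0=[] Q1=[P2,P3] Q2=[]
t=11-15: P2@Q1 runs 4, rem=0, completes. Q0=[] Q1=[P3] Q2=[]
t=15-20: P3@Q1 runs 5, rem=2, quantum used, demote→Q2. Q0=[] Q1=[] Q2=[P3]
t=20-22: P3@Q2 runs 2, rem=0, completes. Q0=[] Q1=[] Q2=[]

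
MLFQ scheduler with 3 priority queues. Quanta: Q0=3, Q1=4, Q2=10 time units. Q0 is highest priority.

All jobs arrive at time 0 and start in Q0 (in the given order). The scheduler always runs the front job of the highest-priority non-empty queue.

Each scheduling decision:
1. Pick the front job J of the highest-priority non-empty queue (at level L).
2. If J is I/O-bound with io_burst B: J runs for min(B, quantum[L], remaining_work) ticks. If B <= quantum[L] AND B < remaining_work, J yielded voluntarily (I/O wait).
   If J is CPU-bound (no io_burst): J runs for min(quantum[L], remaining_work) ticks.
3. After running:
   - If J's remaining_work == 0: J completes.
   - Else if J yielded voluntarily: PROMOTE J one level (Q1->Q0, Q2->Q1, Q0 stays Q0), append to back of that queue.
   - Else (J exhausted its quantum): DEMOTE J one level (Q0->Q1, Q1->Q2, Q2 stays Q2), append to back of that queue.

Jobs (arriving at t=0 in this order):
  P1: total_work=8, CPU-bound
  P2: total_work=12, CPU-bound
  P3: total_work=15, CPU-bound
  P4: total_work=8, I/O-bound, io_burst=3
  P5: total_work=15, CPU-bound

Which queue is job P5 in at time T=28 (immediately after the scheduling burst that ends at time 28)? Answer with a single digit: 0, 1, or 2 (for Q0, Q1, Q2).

t=0-3: P1@Q0 runs 3, rem=5, quantum used, demote→Q1. Q0=[P2,P3,P4,P5] Q1=[P1] Q2=[]
t=3-6: P2@Q0 runs 3, rem=9, quantum used, demote→Q1. Q0=[P3,P4,P5] Q1=[P1,P2] Q2=[]
t=6-9: P3@Q0 runs 3, rem=12, quantum used, demote→Q1. Q0=[P4,P5] Q1=[P1,P2,P3] Q2=[]
t=9-12: P4@Q0 runs 3, rem=5, I/O yield, promote→Q0. Q0=[P5,P4] Q1=[P1,P2,P3] Q2=[]
t=12-15: P5@Q0 runs 3, rem=12, quantum used, demote→Q1. Q0=[P4] Q1=[P1,P2,P3,P5] Q2=[]
t=15-18: P4@Q0 runs 3, rem=2, I/O yield, promote→Q0. Q0=[P4] Q1=[P1,P2,P3,P5] Q2=[]
t=18-20: P4@Q0 runs 2, rem=0, completes. Q0=[] Q1=[P1,P2,P3,P5] Q2=[]
t=20-24: P1@Q1 runs 4, rem=1, quantum used, demote→Q2. Q0=[] Q1=[P2,P3,P5] Q2=[P1]
t=24-28: P2@Q1 runs 4, rem=5, quantum used, demote→Q2. Q0=[] Q1=[P3,P5] Q2=[P1,P2]
t=28-32: P3@Q1 runs 4, rem=8, quantum used, demote→Q2. Q0=[] Q1=[P5] Q2=[P1,P2,P3]
t=32-36: P5@Q1 runs 4, rem=8, quantum used, demote→Q2. Q0=[] Q1=[] Q2=[P1,P2,P3,P5]
t=36-37: P1@Q2 runs 1, rem=0, completes. Q0=[] Q1=[] Q2=[P2,P3,P5]
t=37-42: P2@Q2 runs 5, rem=0, completes. Q0=[] Q1=[] Q2=[P3,P5]
t=42-50: P3@Q2 runs 8, rem=0, completes. Q0=[] Q1=[] Q2=[P5]
t=50-58: P5@Q2 runs 8, rem=0, completes. Q0=[] Q1=[] Q2=[]

Answer: 1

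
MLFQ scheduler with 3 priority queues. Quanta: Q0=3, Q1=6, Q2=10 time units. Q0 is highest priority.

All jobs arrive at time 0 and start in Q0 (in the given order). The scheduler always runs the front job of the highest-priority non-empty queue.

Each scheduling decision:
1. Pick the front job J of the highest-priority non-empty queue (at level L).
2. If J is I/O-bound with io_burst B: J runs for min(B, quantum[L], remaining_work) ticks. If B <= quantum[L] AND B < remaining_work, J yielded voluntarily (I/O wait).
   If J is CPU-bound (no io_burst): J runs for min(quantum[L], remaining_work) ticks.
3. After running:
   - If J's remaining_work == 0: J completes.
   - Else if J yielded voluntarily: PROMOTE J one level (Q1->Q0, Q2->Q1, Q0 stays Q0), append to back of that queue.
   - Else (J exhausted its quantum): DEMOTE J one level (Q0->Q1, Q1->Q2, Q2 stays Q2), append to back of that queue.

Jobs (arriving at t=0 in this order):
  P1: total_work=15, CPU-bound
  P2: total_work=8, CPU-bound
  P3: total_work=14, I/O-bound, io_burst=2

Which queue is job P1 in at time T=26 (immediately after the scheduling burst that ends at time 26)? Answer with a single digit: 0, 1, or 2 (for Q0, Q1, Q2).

Answer: 2

Derivation:
t=0-3: P1@Q0 runs 3, rem=12, quantum used, demote→Q1. Q0=[P2,P3] Q1=[P1] Q2=[]
t=3-6: P2@Q0 runs 3, rem=5, quantum used, demote→Q1. Q0=[P3] Q1=[P1,P2] Q2=[]
t=6-8: P3@Q0 runs 2, rem=12, I/O yield, promote→Q0. Q0=[P3] Q1=[P1,P2] Q2=[]
t=8-10: P3@Q0 runs 2, rem=10, I/O yield, promote→Q0. Q0=[P3] Q1=[P1,P2] Q2=[]
t=10-12: P3@Q0 runs 2, rem=8, I/O yield, promote→Q0. Q0=[P3] Q1=[P1,P2] Q2=[]
t=12-14: P3@Q0 runs 2, rem=6, I/O yield, promote→Q0. Q0=[P3] Q1=[P1,P2] Q2=[]
t=14-16: P3@Q0 runs 2, rem=4, I/O yield, promote→Q0. Q0=[P3] Q1=[P1,P2] Q2=[]
t=16-18: P3@Q0 runs 2, rem=2, I/O yield, promote→Q0. Q0=[P3] Q1=[P1,P2] Q2=[]
t=18-20: P3@Q0 runs 2, rem=0, completes. Q0=[] Q1=[P1,P2] Q2=[]
t=20-26: P1@Q1 runs 6, rem=6, quantum used, demote→Q2. Q0=[] Q1=[P2] Q2=[P1]
t=26-31: P2@Q1 runs 5, rem=0, completes. Q0=[] Q1=[] Q2=[P1]
t=31-37: P1@Q2 runs 6, rem=0, completes. Q0=[] Q1=[] Q2=[]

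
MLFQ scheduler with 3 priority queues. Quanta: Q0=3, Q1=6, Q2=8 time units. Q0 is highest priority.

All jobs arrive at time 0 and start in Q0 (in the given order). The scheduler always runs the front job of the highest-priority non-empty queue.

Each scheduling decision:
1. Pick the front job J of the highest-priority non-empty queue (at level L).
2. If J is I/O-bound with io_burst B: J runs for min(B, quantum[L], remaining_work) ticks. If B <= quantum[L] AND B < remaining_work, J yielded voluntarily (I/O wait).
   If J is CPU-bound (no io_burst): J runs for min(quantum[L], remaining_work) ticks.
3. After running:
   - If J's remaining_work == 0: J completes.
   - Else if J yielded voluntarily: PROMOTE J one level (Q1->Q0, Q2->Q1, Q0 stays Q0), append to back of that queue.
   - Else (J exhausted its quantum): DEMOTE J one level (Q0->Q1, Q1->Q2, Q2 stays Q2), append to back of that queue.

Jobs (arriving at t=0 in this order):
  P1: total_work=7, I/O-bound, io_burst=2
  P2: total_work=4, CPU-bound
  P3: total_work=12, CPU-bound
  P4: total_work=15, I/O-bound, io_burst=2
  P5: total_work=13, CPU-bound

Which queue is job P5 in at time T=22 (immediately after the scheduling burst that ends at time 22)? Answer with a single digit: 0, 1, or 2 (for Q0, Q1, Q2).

t=0-2: P1@Q0 runs 2, rem=5, I/O yield, promote→Q0. Q0=[P2,P3,P4,P5,P1] Q1=[] Q2=[]
t=2-5: P2@Q0 runs 3, rem=1, quantum used, demote→Q1. Q0=[P3,P4,P5,P1] Q1=[P2] Q2=[]
t=5-8: P3@Q0 runs 3, rem=9, quantum used, demote→Q1. Q0=[P4,P5,P1] Q1=[P2,P3] Q2=[]
t=8-10: P4@Q0 runs 2, rem=13, I/O yield, promote→Q0. Q0=[P5,P1,P4] Q1=[P2,P3] Q2=[]
t=10-13: P5@Q0 runs 3, rem=10, quantum used, demote→Q1. Q0=[P1,P4] Q1=[P2,P3,P5] Q2=[]
t=13-15: P1@Q0 runs 2, rem=3, I/O yield, promote→Q0. Q0=[P4,P1] Q1=[P2,P3,P5] Q2=[]
t=15-17: P4@Q0 runs 2, rem=11, I/O yield, promote→Q0. Q0=[P1,P4] Q1=[P2,P3,P5] Q2=[]
t=17-19: P1@Q0 runs 2, rem=1, I/O yield, promote→Q0. Q0=[P4,P1] Q1=[P2,P3,P5] Q2=[]
t=19-21: P4@Q0 runs 2, rem=9, I/O yield, promote→Q0. Q0=[P1,P4] Q1=[P2,P3,P5] Q2=[]
t=21-22: P1@Q0 runs 1, rem=0, completes. Q0=[P4] Q1=[P2,P3,P5] Q2=[]
t=22-24: P4@Q0 runs 2, rem=7, I/O yield, promote→Q0. Q0=[P4] Q1=[P2,P3,P5] Q2=[]
t=24-26: P4@Q0 runs 2, rem=5, I/O yield, promote→Q0. Q0=[P4] Q1=[P2,P3,P5] Q2=[]
t=26-28: P4@Q0 runs 2, rem=3, I/O yield, promote→Q0. Q0=[P4] Q1=[P2,P3,P5] Q2=[]
t=28-30: P4@Q0 runs 2, rem=1, I/O yield, promote→Q0. Q0=[P4] Q1=[P2,P3,P5] Q2=[]
t=30-31: P4@Q0 runs 1, rem=0, completes. Q0=[] Q1=[P2,P3,P5] Q2=[]
t=31-32: P2@Q1 runs 1, rem=0, completes. Q0=[] Q1=[P3,P5] Q2=[]
t=32-38: P3@Q1 runs 6, rem=3, quantum used, demote→Q2. Q0=[] Q1=[P5] Q2=[P3]
t=38-44: P5@Q1 runs 6, rem=4, quantum used, demote→Q2. Q0=[] Q1=[] Q2=[P3,P5]
t=44-47: P3@Q2 runs 3, rem=0, completes. Q0=[] Q1=[] Q2=[P5]
t=47-51: P5@Q2 runs 4, rem=0, completes. Q0=[] Q1=[] Q2=[]

Answer: 1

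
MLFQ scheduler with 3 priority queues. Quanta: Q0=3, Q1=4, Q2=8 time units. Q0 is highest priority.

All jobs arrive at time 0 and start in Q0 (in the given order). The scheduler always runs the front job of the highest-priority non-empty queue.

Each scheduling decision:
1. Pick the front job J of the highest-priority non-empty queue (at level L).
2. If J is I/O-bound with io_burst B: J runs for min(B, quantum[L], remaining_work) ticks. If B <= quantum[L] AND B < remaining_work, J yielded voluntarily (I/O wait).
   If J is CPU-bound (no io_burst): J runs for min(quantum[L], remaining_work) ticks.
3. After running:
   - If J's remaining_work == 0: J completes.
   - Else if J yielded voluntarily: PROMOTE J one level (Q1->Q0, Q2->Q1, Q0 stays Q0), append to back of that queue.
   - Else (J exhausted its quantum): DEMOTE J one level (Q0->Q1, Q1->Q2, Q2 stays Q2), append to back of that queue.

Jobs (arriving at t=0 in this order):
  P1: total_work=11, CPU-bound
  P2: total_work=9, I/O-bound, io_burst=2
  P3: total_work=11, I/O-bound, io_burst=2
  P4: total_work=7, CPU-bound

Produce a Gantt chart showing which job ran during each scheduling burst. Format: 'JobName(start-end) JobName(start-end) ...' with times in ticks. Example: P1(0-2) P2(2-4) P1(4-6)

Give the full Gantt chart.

Answer: P1(0-3) P2(3-5) P3(5-7) P4(7-10) P2(10-12) P3(12-14) P2(14-16) P3(16-18) P2(18-20) P3(20-22) P2(22-23) P3(23-25) P3(25-26) P1(26-30) P4(30-34) P1(34-38)

Derivation:
t=0-3: P1@Q0 runs 3, rem=8, quantum used, demote→Q1. Q0=[P2,P3,P4] Q1=[P1] Q2=[]
t=3-5: P2@Q0 runs 2, rem=7, I/O yield, promote→Q0. Q0=[P3,P4,P2] Q1=[P1] Q2=[]
t=5-7: P3@Q0 runs 2, rem=9, I/O yield, promote→Q0. Q0=[P4,P2,P3] Q1=[P1] Q2=[]
t=7-10: P4@Q0 runs 3, rem=4, quantum used, demote→Q1. Q0=[P2,P3] Q1=[P1,P4] Q2=[]
t=10-12: P2@Q0 runs 2, rem=5, I/O yield, promote→Q0. Q0=[P3,P2] Q1=[P1,P4] Q2=[]
t=12-14: P3@Q0 runs 2, rem=7, I/O yield, promote→Q0. Q0=[P2,P3] Q1=[P1,P4] Q2=[]
t=14-16: P2@Q0 runs 2, rem=3, I/O yield, promote→Q0. Q0=[P3,P2] Q1=[P1,P4] Q2=[]
t=16-18: P3@Q0 runs 2, rem=5, I/O yield, promote→Q0. Q0=[P2,P3] Q1=[P1,P4] Q2=[]
t=18-20: P2@Q0 runs 2, rem=1, I/O yield, promote→Q0. Q0=[P3,P2] Q1=[P1,P4] Q2=[]
t=20-22: P3@Q0 runs 2, rem=3, I/O yield, promote→Q0. Q0=[P2,P3] Q1=[P1,P4] Q2=[]
t=22-23: P2@Q0 runs 1, rem=0, completes. Q0=[P3] Q1=[P1,P4] Q2=[]
t=23-25: P3@Q0 runs 2, rem=1, I/O yield, promote→Q0. Q0=[P3] Q1=[P1,P4] Q2=[]
t=25-26: P3@Q0 runs 1, rem=0, completes. Q0=[] Q1=[P1,P4] Q2=[]
t=26-30: P1@Q1 runs 4, rem=4, quantum used, demote→Q2. Q0=[] Q1=[P4] Q2=[P1]
t=30-34: P4@Q1 runs 4, rem=0, completes. Q0=[] Q1=[] Q2=[P1]
t=34-38: P1@Q2 runs 4, rem=0, completes. Q0=[] Q1=[] Q2=[]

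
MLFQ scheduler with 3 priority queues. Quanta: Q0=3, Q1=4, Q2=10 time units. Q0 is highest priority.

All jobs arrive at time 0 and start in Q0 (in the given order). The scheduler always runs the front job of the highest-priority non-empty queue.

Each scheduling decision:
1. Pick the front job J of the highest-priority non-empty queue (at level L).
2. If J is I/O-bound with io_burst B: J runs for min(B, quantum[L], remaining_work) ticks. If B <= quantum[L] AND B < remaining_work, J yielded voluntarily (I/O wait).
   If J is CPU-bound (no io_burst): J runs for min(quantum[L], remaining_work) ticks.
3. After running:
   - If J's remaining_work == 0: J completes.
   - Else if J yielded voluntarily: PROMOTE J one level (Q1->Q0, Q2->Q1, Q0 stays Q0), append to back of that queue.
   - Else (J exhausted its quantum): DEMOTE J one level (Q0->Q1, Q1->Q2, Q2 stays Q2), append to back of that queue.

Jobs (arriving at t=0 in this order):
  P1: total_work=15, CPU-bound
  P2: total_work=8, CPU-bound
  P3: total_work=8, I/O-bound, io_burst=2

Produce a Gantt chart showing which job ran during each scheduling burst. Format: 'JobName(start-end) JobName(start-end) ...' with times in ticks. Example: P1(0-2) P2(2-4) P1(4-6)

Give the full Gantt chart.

t=0-3: P1@Q0 runs 3, rem=12, quantum used, demote→Q1. Q0=[P2,P3] Q1=[P1] Q2=[]
t=3-6: P2@Q0 runs 3, rem=5, quantum used, demote→Q1. Q0=[P3] Q1=[P1,P2] Q2=[]
t=6-8: P3@Q0 runs 2, rem=6, I/O yield, promote→Q0. Q0=[P3] Q1=[P1,P2] Q2=[]
t=8-10: P3@Q0 runs 2, rem=4, I/O yield, promote→Q0. Q0=[P3] Q1=[P1,P2] Q2=[]
t=10-12: P3@Q0 runs 2, rem=2, I/O yield, promote→Q0. Q0=[P3] Q1=[P1,P2] Q2=[]
t=12-14: P3@Q0 runs 2, rem=0, completes. Q0=[] Q1=[P1,P2] Q2=[]
t=14-18: P1@Q1 runs 4, rem=8, quantum used, demote→Q2. Q0=[] Q1=[P2] Q2=[P1]
t=18-22: P2@Q1 runs 4, rem=1, quantum used, demote→Q2. Q0=[] Q1=[] Q2=[P1,P2]
t=22-30: P1@Q2 runs 8, rem=0, completes. Q0=[] Q1=[] Q2=[P2]
t=30-31: P2@Q2 runs 1, rem=0, completes. Q0=[] Q1=[] Q2=[]

Answer: P1(0-3) P2(3-6) P3(6-8) P3(8-10) P3(10-12) P3(12-14) P1(14-18) P2(18-22) P1(22-30) P2(30-31)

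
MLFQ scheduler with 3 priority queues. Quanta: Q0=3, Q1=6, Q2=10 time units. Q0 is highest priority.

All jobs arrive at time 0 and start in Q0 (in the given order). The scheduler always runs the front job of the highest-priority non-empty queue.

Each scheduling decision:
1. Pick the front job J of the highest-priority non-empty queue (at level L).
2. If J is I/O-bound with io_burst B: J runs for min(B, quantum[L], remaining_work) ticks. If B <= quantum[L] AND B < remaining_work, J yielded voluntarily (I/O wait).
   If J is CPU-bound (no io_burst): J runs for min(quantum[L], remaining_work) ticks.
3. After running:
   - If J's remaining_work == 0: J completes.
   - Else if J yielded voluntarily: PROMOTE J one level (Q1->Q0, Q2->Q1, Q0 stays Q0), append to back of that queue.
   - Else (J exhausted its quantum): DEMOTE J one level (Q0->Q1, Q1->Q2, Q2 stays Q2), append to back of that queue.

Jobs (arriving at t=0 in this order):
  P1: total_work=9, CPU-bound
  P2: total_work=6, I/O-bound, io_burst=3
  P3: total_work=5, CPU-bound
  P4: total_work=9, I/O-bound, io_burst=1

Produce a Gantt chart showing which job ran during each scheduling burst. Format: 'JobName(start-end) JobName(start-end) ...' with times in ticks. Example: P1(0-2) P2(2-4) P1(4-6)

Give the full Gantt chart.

t=0-3: P1@Q0 runs 3, rem=6, quantum used, demote→Q1. Q0=[P2,P3,P4] Q1=[P1] Q2=[]
t=3-6: P2@Q0 runs 3, rem=3, I/O yield, promote→Q0. Q0=[P3,P4,P2] Q1=[P1] Q2=[]
t=6-9: P3@Q0 runs 3, rem=2, quantum used, demote→Q1. Q0=[P4,P2] Q1=[P1,P3] Q2=[]
t=9-10: P4@Q0 runs 1, rem=8, I/O yield, promote→Q0. Q0=[P2,P4] Q1=[P1,P3] Q2=[]
t=10-13: P2@Q0 runs 3, rem=0, completes. Q0=[P4] Q1=[P1,P3] Q2=[]
t=13-14: P4@Q0 runs 1, rem=7, I/O yield, promote→Q0. Q0=[P4] Q1=[P1,P3] Q2=[]
t=14-15: P4@Q0 runs 1, rem=6, I/O yield, promote→Q0. Q0=[P4] Q1=[P1,P3] Q2=[]
t=15-16: P4@Q0 runs 1, rem=5, I/O yield, promote→Q0. Q0=[P4] Q1=[P1,P3] Q2=[]
t=16-17: P4@Q0 runs 1, rem=4, I/O yield, promote→Q0. Q0=[P4] Q1=[P1,P3] Q2=[]
t=17-18: P4@Q0 runs 1, rem=3, I/O yield, promote→Q0. Q0=[P4] Q1=[P1,P3] Q2=[]
t=18-19: P4@Q0 runs 1, rem=2, I/O yield, promote→Q0. Q0=[P4] Q1=[P1,P3] Q2=[]
t=19-20: P4@Q0 runs 1, rem=1, I/O yield, promote→Q0. Q0=[P4] Q1=[P1,P3] Q2=[]
t=20-21: P4@Q0 runs 1, rem=0, completes. Q0=[] Q1=[P1,P3] Q2=[]
t=21-27: P1@Q1 runs 6, rem=0, completes. Q0=[] Q1=[P3] Q2=[]
t=27-29: P3@Q1 runs 2, rem=0, completes. Q0=[] Q1=[] Q2=[]

Answer: P1(0-3) P2(3-6) P3(6-9) P4(9-10) P2(10-13) P4(13-14) P4(14-15) P4(15-16) P4(16-17) P4(17-18) P4(18-19) P4(19-20) P4(20-21) P1(21-27) P3(27-29)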